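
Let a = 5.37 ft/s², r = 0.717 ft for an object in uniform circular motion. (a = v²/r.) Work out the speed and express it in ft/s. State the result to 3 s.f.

Rearranging: v = √(a·r).
a = 5.37 ft/s² = 1.637 m/s²; r = 0.717 ft = 0.2185 m.
v = 0.5981 m/s
0.5981 m/s × (1 ft/s / 0.3048 m/s) = 1.962 ft/s

1.96 ft/s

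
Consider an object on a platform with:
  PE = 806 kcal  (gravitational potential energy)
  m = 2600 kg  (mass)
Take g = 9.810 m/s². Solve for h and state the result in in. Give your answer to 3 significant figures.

5210 in

Solving PE = m·g·h for h: h = PE/(m·g).
PE = 806 kcal = 3.372×10^6 J; m = 2600 kg; g = 9.810 m/s².
h = 132.2 m
132.2 m × (1 in / 0.02540 m) = 5205 in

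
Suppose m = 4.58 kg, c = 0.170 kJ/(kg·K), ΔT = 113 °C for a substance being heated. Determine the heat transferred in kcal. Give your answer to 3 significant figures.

21.0 kcal

Directly: Q = mcΔT.
m = 4.58 kg; c = 0.170 kJ/(kg·K) = 170.0 J/(kg·K); ΔT = 113 °C = 113.0 K.
Q = 87982 J
87982 J × (1 kcal / 4184 J) = 21.03 kcal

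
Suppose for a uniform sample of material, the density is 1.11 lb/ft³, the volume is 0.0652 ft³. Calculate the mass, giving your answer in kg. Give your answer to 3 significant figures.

0.0328 kg

Rearranging ρ = m/V for m: m = ρV.
ρ = 1.11 lb/ft³ = 17.78 kg/m³; V = 0.0652 ft³ = 0.001846 m³.
m = 0.03283 kg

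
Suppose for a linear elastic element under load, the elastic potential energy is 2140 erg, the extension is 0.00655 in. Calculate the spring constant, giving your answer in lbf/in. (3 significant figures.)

88.3 lbf/in

Rearranging: k = 2U/x².
U = 2140 erg = 2.140×10^-4 J; x = 0.00655 in = 1.664×10^-4 m.
k = 15463 N/m
15463 N/m × (1 lbf/in / 175.1 N/m) = 88.30 lbf/in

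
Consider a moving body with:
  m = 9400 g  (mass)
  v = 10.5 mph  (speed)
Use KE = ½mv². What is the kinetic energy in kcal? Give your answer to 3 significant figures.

KE is given directly by: KE = ½mv².
m = 9400 g = 9.400 kg; v = 10.5 mph = 4.694 m/s.
KE = 103.6 J
103.6 J × (1 kcal / 4184 J) = 0.02475 kcal

0.0248 kcal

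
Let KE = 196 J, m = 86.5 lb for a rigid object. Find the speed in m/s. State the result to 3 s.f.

Rearranging KE = ½mv² for v: v = √(2·KE/m).
KE = 196 J; m = 86.5 lb = 39.24 kg.
v = 3.161 m/s

3.16 m/s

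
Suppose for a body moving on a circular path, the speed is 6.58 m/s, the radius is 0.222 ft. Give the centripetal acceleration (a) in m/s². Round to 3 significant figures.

a is given directly by: a = v²/r.
v = 6.58 m/s; r = 0.222 ft = 0.06767 m.
a = 639.9 m/s²

640 m/s²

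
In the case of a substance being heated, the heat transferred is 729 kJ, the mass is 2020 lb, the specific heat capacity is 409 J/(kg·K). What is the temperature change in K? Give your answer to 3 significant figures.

Solving Q = m·c·ΔT for ΔT: ΔT = Q/(m·c).
Q = 729 kJ = 7.290×10^5 J; m = 2020 lb = 916.3 kg; c = 409 J/(kg·K).
ΔT = 1.945 K

1.95 K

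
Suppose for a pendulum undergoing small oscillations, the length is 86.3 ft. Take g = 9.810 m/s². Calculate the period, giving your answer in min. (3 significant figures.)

0.171 min

Directly: T = 2π√(L/g).
L = 86.3 ft = 26.30 m; g = 9.810 m/s².
T = 10.29 s
10.29 s × (1 min / 60.00 s) = 0.1715 min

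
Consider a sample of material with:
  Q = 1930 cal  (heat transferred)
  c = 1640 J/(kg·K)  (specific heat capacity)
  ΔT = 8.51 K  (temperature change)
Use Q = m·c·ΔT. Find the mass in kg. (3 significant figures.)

Solving Q = m·c·ΔT for m: m = Q/(c·ΔT).
Q = 1930 cal = 8075 J; c = 1640 J/(kg·K); ΔT = 8.51 K.
m = 0.5786 kg

0.579 kg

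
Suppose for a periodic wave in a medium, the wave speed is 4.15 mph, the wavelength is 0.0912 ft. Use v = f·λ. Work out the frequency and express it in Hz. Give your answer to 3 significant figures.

Rearranging: f = v/λ.
v = 4.15 mph = 1.855 m/s; λ = 0.0912 ft = 0.02780 m.
f = 66.74 Hz

66.7 Hz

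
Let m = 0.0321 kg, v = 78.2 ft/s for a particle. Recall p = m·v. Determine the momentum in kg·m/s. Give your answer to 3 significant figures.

0.765 kg·m/s

Directly: p = mv.
m = 0.0321 kg; v = 78.2 ft/s = 23.84 m/s.
p = 0.7651 kg·m/s  (the unit combination reduces to kg·m/s = kg·m/s)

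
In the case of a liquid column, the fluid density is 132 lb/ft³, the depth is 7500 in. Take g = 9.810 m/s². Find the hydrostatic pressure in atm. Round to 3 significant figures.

P is given directly by: P = ρgh.
ρ = 132 lb/ft³ = 2114 kg/m³; h = 7500 in = 190.5 m; g = 9.810 m/s².
P = 3.951×10^6 Pa  (the unit combination reduces to kg/(m·s²) = Pa)
3.951×10^6 Pa × (1 atm / 1.013×10^5 Pa) = 39.00 atm

39.0 atm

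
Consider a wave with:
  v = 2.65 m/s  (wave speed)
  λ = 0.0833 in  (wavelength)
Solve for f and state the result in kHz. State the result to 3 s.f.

1.25 kHz

Solving v = f·λ for f: f = v/λ.
v = 2.65 m/s; λ = 0.0833 in = 0.002116 m.
f = 1252 Hz
1252 Hz × (1 kHz / 1000 Hz) = 1.252 kHz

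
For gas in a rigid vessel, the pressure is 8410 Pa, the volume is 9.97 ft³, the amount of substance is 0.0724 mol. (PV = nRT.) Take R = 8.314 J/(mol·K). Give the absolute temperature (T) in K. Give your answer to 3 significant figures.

Rearranging PV = nRT for T: T = PV/(nR).
P = 8410 Pa; V = 9.97 ft³ = 0.2823 m³; n = 0.0724 mol; R = 8.314 J/(mol·K).
T = 3944 K

3940 K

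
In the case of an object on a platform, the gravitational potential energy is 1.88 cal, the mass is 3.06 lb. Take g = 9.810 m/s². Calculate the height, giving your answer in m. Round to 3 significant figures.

0.578 m

Rearranging PE = m·g·h for h: h = PE/(m·g).
PE = 1.88 cal = 7.866 J; m = 3.06 lb = 1.388 kg; g = 9.810 m/s².
h = 0.5777 m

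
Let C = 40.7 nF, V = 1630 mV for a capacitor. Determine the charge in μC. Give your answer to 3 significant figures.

Rearranging C = Q/V for Q: Q = CV.
C = 40.7 nF = 4.070×10^-8 F; V = 1630 mV = 1.630 V.
Q = 6.634×10^-8 C
6.634×10^-8 C × (1 μC / 1.000×10^-6 C) = 0.06634 μC

0.0663 μC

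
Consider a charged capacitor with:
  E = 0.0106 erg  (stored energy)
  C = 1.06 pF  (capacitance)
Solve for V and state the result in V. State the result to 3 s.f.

Rearranging: V = √(2E/C).
E = 0.0106 erg = 1.060×10^-9 J; C = 1.06 pF = 1.060×10^-12 F.
V = 44.72 V

44.7 V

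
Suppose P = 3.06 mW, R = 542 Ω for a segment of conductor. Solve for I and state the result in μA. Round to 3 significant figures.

Solving P = I²R for I: I = √(P/R).
P = 3.06 mW = 0.003060 W; R = 542 Ω.
I = 0.002376 A
0.002376 A × (1 μA / 1.000×10^-6 A) = 2376 μA

2380 μA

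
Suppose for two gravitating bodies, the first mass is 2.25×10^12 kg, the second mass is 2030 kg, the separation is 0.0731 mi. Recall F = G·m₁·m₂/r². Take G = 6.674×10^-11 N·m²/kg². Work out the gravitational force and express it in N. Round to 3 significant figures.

F is given directly by: F = Gm₁m₂/r².
m₁ = 2.25×10^12 kg; m₂ = 2030 kg; r = 0.0731 mi = 117.6 m; G = 6.674×10^-11 N·m²/kg².
F = 22.03 N  (the unit combination reduces to kg·m/s² = N)

22.0 N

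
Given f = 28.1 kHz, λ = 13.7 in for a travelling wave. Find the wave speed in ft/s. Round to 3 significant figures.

v is given directly by: v = fλ.
f = 28.1 kHz = 28100 Hz; λ = 13.7 in = 0.3480 m.
v = 9778 m/s
9778 m/s × (1 ft/s / 0.3048 m/s) = 32081 ft/s

32100 ft/s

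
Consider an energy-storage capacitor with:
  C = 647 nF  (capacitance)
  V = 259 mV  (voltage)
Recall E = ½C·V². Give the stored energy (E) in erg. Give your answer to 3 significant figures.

Directly: E = ½CV².
C = 647 nF = 6.470×10^-7 F; V = 259 mV = 0.2590 V.
E = 2.170×10^-8 J  (the unit combination reduces to kg·m²/s² = J)
2.170×10^-8 J × (1 erg / 1.000×10^-7 J) = 0.2170 erg

0.217 erg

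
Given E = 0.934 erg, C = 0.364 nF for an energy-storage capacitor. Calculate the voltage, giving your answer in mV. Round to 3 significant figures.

Solving E = ½C·V² for V: V = √(2E/C).
E = 0.934 erg = 9.340×10^-8 J; C = 0.364 nF = 3.640×10^-10 F.
V = 22.65 V  (the unit combination reduces to kg·m²/(A·s³) = V)
22.65 V × (1 mV / 0.001000 V) = 22654 mV

22700 mV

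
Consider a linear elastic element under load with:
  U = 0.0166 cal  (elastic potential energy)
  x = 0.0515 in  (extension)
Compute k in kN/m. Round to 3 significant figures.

81.2 kN/m

Rearranging: k = 2U/x².
U = 0.0166 cal = 0.06945 J; x = 0.0515 in = 0.001308 m.
k = 81180 N/m
81180 N/m × (1 kN/m / 1000 N/m) = 81.18 kN/m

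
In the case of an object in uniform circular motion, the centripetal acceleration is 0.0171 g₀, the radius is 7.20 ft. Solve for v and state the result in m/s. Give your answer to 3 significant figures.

Rearranging a = v²/r for v: v = √(a·r).
a = 0.0171 g₀ = 0.1677 m/s²; r = 7.20 ft = 2.195 m.
v = 0.6066 m/s

0.607 m/s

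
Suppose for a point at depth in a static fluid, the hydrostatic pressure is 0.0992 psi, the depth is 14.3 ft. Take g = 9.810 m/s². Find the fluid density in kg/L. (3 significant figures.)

Solving P = ρ·g·h for ρ: ρ = P/(g·h).
P = 0.0992 psi = 684.0 Pa; h = 14.3 ft = 4.359 m; g = 9.810 m/s².
ρ = 16.00 kg/m³
16.00 kg/m³ × (1 kg/L / 1000 kg/m³) = 0.01600 kg/L

0.0160 kg/L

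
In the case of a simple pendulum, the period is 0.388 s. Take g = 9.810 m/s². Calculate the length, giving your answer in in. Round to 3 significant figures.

1.47 in

Rearranging: L = g·(T/2π)².
T = 0.388 s; g = 9.810 m/s².
L = 0.03741 m
0.03741 m × (1 in / 0.02540 m) = 1.473 in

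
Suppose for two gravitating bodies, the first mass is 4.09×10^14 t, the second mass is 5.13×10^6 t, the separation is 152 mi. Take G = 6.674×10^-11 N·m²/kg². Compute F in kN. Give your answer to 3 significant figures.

2340 kN

From Newton's law of gravitation: F = Gm₁m₂/r².
m₁ = 4.09×10^14 t = 4.090×10^17 kg; m₂ = 5.13×10^6 t = 5.130×10^9 kg; r = 152 mi = 2.446×10^5 m; G = 6.674×10^-11 N·m²/kg².
F = 2.340×10^6 N
2.340×10^6 N × (1 kN / 1000 N) = 2340 kN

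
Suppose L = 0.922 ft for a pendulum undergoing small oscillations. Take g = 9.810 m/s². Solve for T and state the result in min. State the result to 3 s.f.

0.0177 min

T is given directly by: T = 2π√(L/g).
L = 0.922 ft = 0.2810 m; g = 9.810 m/s².
T = 1.063 s
1.063 s × (1 min / 60.00 s) = 0.01772 min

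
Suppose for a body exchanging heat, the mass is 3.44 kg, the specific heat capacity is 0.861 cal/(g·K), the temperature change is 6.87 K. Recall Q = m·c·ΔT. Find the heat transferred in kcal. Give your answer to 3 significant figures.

20.3 kcal

Q is given directly by: Q = mcΔT.
m = 3.44 kg; c = 0.861 cal/(g·K) = 3602 J/(kg·K); ΔT = 6.87 K.
Q = 85135 J
85135 J × (1 kcal / 4184 J) = 20.35 kcal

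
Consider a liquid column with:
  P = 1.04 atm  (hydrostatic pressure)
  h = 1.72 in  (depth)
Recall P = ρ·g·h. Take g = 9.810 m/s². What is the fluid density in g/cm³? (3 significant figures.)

Solving P = ρ·g·h for ρ: ρ = P/(g·h).
P = 1.04 atm = 1.054×10^5 Pa; h = 1.72 in = 0.04369 m; g = 9.810 m/s².
ρ = 2.459×10^5 kg/m³
2.459×10^5 kg/m³ × (1 g/cm³ / 1000 kg/m³) = 245.9 g/cm³

246 g/cm³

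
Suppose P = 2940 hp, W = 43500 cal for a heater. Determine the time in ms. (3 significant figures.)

Rearranging P = W/t for t: t = W/P.
P = 2940 hp = 2.192×10^6 W; W = 43500 cal = 1.820×10^5 J.
t = 0.08302 s
0.08302 s × (1 ms / 0.001000 s) = 83.02 ms

83.0 ms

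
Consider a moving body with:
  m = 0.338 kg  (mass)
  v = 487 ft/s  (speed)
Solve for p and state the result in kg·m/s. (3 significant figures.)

50.2 kg·m/s

Directly: p = mv.
m = 0.338 kg; v = 487 ft/s = 148.4 m/s.
p = 50.17 kg·m/s  (the unit combination reduces to kg·m/s = kg·m/s)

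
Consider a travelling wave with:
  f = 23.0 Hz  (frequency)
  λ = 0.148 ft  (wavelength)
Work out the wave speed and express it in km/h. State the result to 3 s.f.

Directly: v = fλ.
f = 23.0 Hz; λ = 0.148 ft = 0.04511 m.
v = 1.038 m/s
1.038 m/s × (1 km/h / 0.2778 m/s) = 3.735 km/h

3.74 km/h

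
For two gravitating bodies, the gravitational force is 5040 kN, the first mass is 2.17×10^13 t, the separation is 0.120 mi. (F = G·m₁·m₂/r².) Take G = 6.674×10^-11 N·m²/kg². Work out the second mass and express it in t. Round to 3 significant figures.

From Newton's law of gravitation: m₂ = F·r²/(G·m₁).
F = 5040 kN = 5.040×10^6 N; m₁ = 2.17×10^13 t = 2.170×10^16 kg; r = 0.120 mi = 193.1 m; G = 6.674×10^-11 N·m²/kg².
m₂ = 1.298×10^5 kg
1.298×10^5 kg × (1 t / 1000 kg) = 129.8 t

130 t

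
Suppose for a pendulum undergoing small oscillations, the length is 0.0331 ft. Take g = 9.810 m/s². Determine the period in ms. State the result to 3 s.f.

T is given directly by: T = 2π√(L/g).
L = 0.0331 ft = 0.01009 m; g = 9.810 m/s².
T = 0.2015 s
0.2015 s × (1 ms / 0.001000 s) = 201.5 ms

201 ms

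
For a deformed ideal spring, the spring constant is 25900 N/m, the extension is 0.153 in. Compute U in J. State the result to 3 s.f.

0.196 J

U is given directly by: U = ½kx².
k = 25900 N/m; x = 0.153 in = 0.003886 m.
U = 0.1956 J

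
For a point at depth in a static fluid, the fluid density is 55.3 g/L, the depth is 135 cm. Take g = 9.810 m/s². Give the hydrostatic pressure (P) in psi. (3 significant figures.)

P is given directly by: P = ρgh.
ρ = 55.3 g/L = 55.30 kg/m³; h = 135 cm = 1.350 m; g = 9.810 m/s².
P = 732.4 Pa
732.4 Pa × (1 psi / 6895 Pa) = 0.1062 psi

0.106 psi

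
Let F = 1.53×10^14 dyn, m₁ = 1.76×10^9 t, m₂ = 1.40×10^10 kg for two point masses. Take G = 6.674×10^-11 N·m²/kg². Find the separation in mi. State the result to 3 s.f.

0.0204 mi

From Newton's law of gravitation: r = √(G·m₁m₂/F).
F = 1.53×10^14 dyn = 1.530×10^9 N; m₁ = 1.76×10^9 t = 1.760×10^12 kg; m₂ = 1.40×10^10 kg; G = 6.674×10^-11 N·m²/kg².
r = 32.78 m
32.78 m × (1 mi / 1609 m) = 0.02037 mi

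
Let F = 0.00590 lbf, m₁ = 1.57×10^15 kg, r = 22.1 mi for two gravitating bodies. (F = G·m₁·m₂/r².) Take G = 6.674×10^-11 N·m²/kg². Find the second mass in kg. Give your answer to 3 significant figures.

From Newton's law of gravitation: m₂ = F·r²/(G·m₁).
F = 0.00590 lbf = 0.02624 N; m₁ = 1.57×10^15 kg; r = 22.1 mi = 35567 m; G = 6.674×10^-11 N·m²/kg².
m₂ = 316.8 kg

317 kg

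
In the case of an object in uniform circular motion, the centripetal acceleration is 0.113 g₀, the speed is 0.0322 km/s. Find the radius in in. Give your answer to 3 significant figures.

36800 in

Rearranging a = v²/r for r: r = v²/a.
a = 0.113 g₀ = 1.108 m/s²; v = 0.0322 km/s = 32.20 m/s.
r = 935.6 m
935.6 m × (1 in / 0.02540 m) = 36837 in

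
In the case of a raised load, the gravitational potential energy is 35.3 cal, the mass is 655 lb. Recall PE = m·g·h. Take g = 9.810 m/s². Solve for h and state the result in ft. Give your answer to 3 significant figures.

Rearranging PE = m·g·h for h: h = PE/(m·g).
PE = 35.3 cal = 147.7 J; m = 655 lb = 297.1 kg; g = 9.810 m/s².
h = 0.05067 m
0.05067 m × (1 ft / 0.3048 m) = 0.1663 ft

0.166 ft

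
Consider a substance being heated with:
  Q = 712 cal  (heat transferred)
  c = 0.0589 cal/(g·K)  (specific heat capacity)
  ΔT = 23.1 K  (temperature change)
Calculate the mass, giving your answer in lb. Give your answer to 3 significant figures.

1.15 lb

Rearranging: m = Q/(c·ΔT).
Q = 712 cal = 2979 J; c = 0.0589 cal/(g·K) = 246.4 J/(kg·K); ΔT = 23.1 K.
m = 0.5233 kg
0.5233 kg × (1 lb / 0.4536 kg) = 1.154 lb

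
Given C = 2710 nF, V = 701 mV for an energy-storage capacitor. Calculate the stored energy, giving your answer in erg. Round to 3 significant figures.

E is given directly by: E = ½CV².
C = 2710 nF = 2.710×10^-6 F; V = 701 mV = 0.7010 V.
E = 6.658×10^-7 J  (the unit combination reduces to kg·m²/s² = J)
6.658×10^-7 J × (1 erg / 1.000×10^-7 J) = 6.658 erg

6.66 erg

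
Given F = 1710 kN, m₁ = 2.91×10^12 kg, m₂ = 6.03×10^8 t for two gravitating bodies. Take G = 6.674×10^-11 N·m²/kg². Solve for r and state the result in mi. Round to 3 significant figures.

5.14 mi

Rearranging F = G·m₁·m₂/r² for r: r = √(G·m₁m₂/F).
F = 1710 kN = 1.710×10^6 N; m₁ = 2.91×10^12 kg; m₂ = 6.03×10^8 t = 6.030×10^11 kg; G = 6.674×10^-11 N·m²/kg².
r = 8276 m
8276 m × (1 mi / 1609 m) = 5.142 mi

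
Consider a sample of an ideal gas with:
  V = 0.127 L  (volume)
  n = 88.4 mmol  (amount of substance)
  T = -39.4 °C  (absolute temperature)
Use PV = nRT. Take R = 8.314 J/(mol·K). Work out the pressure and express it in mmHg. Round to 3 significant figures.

10100 mmHg

From the ideal-gas law: P = nRT/V.
V = 0.127 L = 1.270×10^-4 m³; n = 88.4 mmol = 0.08840 mol; T = -39.4 °C = 233.7 K; R = 8.314 J/(mol·K).
P = 1.353×10^6 Pa
1.353×10^6 Pa × (1 mmHg / 133.3 Pa) = 10146 mmHg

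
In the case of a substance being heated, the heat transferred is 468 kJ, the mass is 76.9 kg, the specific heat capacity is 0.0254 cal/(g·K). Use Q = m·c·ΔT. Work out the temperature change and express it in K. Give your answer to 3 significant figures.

Rearranging Q = m·c·ΔT for ΔT: ΔT = Q/(m·c).
Q = 468 kJ = 4.680×10^5 J; m = 76.9 kg; c = 0.0254 cal/(g·K) = 106.3 J/(kg·K).
ΔT = 57.27 K

57.3 K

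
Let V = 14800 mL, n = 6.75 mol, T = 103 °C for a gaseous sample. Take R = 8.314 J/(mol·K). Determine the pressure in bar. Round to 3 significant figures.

From the ideal-gas law: P = nRT/V.
V = 14800 mL = 0.01480 m³; n = 6.75 mol; T = 103 °C = 376.1 K; R = 8.314 J/(mol·K).
P = 1.426×10^6 Pa
1.426×10^6 Pa × (1 bar / 1.000×10^5 Pa) = 14.26 bar

14.3 bar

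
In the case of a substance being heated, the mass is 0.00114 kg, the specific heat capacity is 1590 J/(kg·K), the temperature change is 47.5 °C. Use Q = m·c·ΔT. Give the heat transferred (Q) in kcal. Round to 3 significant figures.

Q is given directly by: Q = mcΔT.
m = 0.00114 kg; c = 1590 J/(kg·K); ΔT = 47.5 °C = 47.50 K.
Q = 86.10 J
86.10 J × (1 kcal / 4184 J) = 0.02058 kcal

0.0206 kcal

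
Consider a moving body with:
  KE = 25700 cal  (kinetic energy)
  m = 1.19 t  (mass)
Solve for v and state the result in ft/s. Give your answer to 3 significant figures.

44.1 ft/s

Rearranging KE = ½mv² for v: v = √(2·KE/m).
KE = 25700 cal = 1.075×10^5 J; m = 1.19 t = 1190 kg.
v = 13.44 m/s
13.44 m/s × (1 ft/s / 0.3048 m/s) = 44.11 ft/s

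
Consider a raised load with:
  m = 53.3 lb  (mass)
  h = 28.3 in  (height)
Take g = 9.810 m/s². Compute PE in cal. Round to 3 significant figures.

40.7 cal

Directly: PE = mgh.
m = 53.3 lb = 24.18 kg; h = 28.3 in = 0.7188 m; g = 9.810 m/s².
PE = 170.5 J  (the unit combination reduces to kg·m²/s² = J)
170.5 J × (1 cal / 4.184 J) = 40.75 cal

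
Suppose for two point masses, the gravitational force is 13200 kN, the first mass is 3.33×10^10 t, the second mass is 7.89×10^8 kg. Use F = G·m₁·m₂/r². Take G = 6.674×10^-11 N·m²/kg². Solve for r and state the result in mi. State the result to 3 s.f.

0.226 mi

Rearranging: r = √(G·m₁m₂/F).
F = 13200 kN = 1.320×10^7 N; m₁ = 3.33×10^10 t = 3.330×10^13 kg; m₂ = 7.89×10^8 kg; G = 6.674×10^-11 N·m²/kg².
r = 364.5 m
364.5 m × (1 mi / 1609 m) = 0.2265 mi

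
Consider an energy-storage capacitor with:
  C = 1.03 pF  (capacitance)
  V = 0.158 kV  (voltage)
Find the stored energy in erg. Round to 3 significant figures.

0.129 erg

E is given directly by: E = ½CV².
C = 1.03 pF = 1.030×10^-12 F; V = 0.158 kV = 158.0 V.
E = 1.286×10^-8 J
1.286×10^-8 J × (1 erg / 1.000×10^-7 J) = 0.1286 erg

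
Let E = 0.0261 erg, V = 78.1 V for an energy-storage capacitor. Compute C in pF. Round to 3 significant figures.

Rearranging E = ½C·V² for C: C = 2E/V².
E = 0.0261 erg = 2.610×10^-9 J; V = 78.1 V.
C = 8.558×10^-13 F
8.558×10^-13 F × (1 pF / 1.000×10^-12 F) = 0.8558 pF

0.856 pF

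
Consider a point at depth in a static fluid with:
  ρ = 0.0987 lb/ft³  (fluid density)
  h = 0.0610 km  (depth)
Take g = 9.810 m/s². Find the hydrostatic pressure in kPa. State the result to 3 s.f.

0.946 kPa

Directly: P = ρgh.
ρ = 0.0987 lb/ft³ = 1.581 kg/m³; h = 0.0610 km = 61.00 m; g = 9.810 m/s².
P = 946.1 Pa
946.1 Pa × (1 kPa / 1000 Pa) = 0.9461 kPa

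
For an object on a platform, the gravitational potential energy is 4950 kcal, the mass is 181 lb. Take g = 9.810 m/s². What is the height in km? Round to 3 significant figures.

Solving PE = m·g·h for h: h = PE/(m·g).
PE = 4950 kcal = 2.071×10^7 J; m = 181 lb = 82.10 kg; g = 9.810 m/s².
h = 25715 m
25715 m × (1 km / 1000 m) = 25.71 km

25.7 km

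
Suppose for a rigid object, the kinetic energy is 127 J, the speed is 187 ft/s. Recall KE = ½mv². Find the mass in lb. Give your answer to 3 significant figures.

Solving KE = ½mv² for m: m = 2·KE/v².
KE = 127 J; v = 187 ft/s = 57.00 m/s.
m = 0.07818 kg
0.07818 kg × (1 lb / 0.4536 kg) = 0.1724 lb

0.172 lb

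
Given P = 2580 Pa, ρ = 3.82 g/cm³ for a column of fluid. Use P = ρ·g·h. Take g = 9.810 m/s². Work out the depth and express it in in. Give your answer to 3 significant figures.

2.71 in

Rearranging P = ρ·g·h for h: h = P/(ρ·g).
P = 2580 Pa; ρ = 3.82 g/cm³ = 3820 kg/m³; g = 9.810 m/s².
h = 0.06885 m
0.06885 m × (1 in / 0.02540 m) = 2.711 in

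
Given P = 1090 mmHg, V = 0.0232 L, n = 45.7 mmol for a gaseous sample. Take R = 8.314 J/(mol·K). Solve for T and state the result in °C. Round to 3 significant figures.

Solving PV = nRT for T: T = PV/(nR).
P = 1090 mmHg = 1.453×10^5 Pa; V = 0.0232 L = 2.320×10^-5 m³; n = 45.7 mmol = 0.04570 mol; R = 8.314 J/(mol·K).
T = 8.873 K
8.873 K − 273.15 = -264.3 °C

-264 °C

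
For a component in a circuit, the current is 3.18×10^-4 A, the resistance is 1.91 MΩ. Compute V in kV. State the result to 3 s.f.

0.607 kV

From Ohm's law: V = IR.
I = 3.18×10^-4 A; R = 1.91 MΩ = 1.910×10^6 Ω.
V = 607.4 V
607.4 V × (1 kV / 1000 V) = 0.6074 kV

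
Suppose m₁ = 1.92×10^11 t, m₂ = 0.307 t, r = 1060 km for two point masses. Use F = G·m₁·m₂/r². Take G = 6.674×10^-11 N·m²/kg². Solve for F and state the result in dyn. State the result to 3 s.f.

0.350 dyn

From Newton's law of gravitation: F = Gm₁m₂/r².
m₁ = 1.92×10^11 t = 1.920×10^14 kg; m₂ = 0.307 t = 307.0 kg; r = 1060 km = 1.060×10^6 m; G = 6.674×10^-11 N·m²/kg².
F = 3.501×10^-6 N
3.501×10^-6 N × (1 dyn / 1.000×10^-5 N) = 0.3501 dyn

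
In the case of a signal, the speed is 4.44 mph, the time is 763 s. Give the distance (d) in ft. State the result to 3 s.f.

4970 ft

Rearranging v = d/t for d: d = v·t.
v = 4.44 mph = 1.985 m/s; t = 763 s.
d = 1514 m
1514 m × (1 ft / 0.3048 m) = 4969 ft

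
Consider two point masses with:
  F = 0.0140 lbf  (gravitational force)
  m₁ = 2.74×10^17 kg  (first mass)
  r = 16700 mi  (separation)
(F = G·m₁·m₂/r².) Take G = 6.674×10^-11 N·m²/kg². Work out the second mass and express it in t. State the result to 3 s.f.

Solving F = G·m₁·m₂/r² for m₂: m₂ = F·r²/(G·m₁).
F = 0.0140 lbf = 0.06228 N; m₁ = 2.74×10^17 kg; r = 16700 mi = 2.688×10^7 m; G = 6.674×10^-11 N·m²/kg².
m₂ = 2.460×10^6 kg
2.460×10^6 kg × (1 t / 1000 kg) = 2460 t

2460 t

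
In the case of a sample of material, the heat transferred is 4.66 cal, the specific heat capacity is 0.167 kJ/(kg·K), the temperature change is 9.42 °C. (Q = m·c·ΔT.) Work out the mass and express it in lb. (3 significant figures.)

Rearranging Q = m·c·ΔT for m: m = Q/(c·ΔT).
Q = 4.66 cal = 19.50 J; c = 0.167 kJ/(kg·K) = 167.0 J/(kg·K); ΔT = 9.42 °C = 9.420 K.
m = 0.01239 kg
0.01239 kg × (1 lb / 0.4536 kg) = 0.02732 lb

0.0273 lb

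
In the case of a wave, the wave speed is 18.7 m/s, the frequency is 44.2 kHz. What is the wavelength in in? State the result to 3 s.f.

Rearranging v = f·λ for λ: λ = v/f.
v = 18.7 m/s; f = 44.2 kHz = 44200 Hz.
λ = 4.231×10^-4 m
4.231×10^-4 m × (1 in / 0.02540 m) = 0.01666 in

0.0167 in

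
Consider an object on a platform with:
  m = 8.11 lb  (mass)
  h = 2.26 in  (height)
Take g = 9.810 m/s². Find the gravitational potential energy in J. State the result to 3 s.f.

Directly: PE = mgh.
m = 8.11 lb = 3.679 kg; h = 2.26 in = 0.05740 m; g = 9.810 m/s².
PE = 2.072 J

2.07 J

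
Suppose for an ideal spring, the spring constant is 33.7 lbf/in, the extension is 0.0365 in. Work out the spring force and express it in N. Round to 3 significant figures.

5.47 N

Directly: F = kx.
k = 33.7 lbf/in = 5902 N/m; x = 0.0365 in = 9.271×10^-4 m.
F = 5.472 N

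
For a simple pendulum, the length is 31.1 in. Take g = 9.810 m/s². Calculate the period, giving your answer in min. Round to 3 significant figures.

0.0297 min

Directly: T = 2π√(L/g).
L = 31.1 in = 0.7899 m; g = 9.810 m/s².
T = 1.783 s
1.783 s × (1 min / 60.00 s) = 0.02972 min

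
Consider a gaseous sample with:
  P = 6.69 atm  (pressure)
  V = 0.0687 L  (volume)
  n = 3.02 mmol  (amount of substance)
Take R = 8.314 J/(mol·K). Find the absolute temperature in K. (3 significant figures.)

From the ideal-gas law: T = PV/(nR).
P = 6.69 atm = 6.779×10^5 Pa; V = 0.0687 L = 6.870×10^-5 m³; n = 3.02 mmol = 0.003020 mol; R = 8.314 J/(mol·K).
T = 1855 K

1850 K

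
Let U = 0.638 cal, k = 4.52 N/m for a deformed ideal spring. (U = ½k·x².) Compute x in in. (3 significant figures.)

Rearranging: x = √(2U/k).
U = 0.638 cal = 2.669 J; k = 4.52 N/m.
x = 1.087 m
1.087 m × (1 in / 0.02540 m) = 42.79 in

42.8 in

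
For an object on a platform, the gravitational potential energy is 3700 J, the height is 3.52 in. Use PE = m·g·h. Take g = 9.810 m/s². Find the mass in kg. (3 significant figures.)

4220 kg

Solving PE = m·g·h for m: m = PE/(g·h).
PE = 3700 J; h = 3.52 in = 0.08941 m; g = 9.810 m/s².
m = 4218 kg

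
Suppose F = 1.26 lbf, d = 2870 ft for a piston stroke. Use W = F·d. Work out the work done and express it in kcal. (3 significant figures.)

1.17 kcal

Directly: W = F·d.
F = 1.26 lbf = 5.605 N; d = 2870 ft = 874.8 m.
W = 4903 J
4903 J × (1 kcal / 4184 J) = 1.172 kcal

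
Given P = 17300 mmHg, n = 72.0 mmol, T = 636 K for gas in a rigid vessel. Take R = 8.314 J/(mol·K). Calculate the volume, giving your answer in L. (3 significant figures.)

Rearranging PV = nRT for V: V = nRT/P.
P = 17300 mmHg = 2.306×10^6 Pa; n = 72.0 mmol = 0.07200 mol; T = 636 K; R = 8.314 J/(mol·K).
V = 1.651×10^-4 m³
1.651×10^-4 m³ × (1 L / 0.001000 m³) = 0.1651 L

0.165 L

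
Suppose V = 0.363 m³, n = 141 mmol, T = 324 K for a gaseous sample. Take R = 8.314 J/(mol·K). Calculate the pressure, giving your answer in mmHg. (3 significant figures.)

Directly: P = nRT/V.
V = 0.363 m³; n = 141 mmol = 0.1410 mol; T = 324 K; R = 8.314 J/(mol·K).
P = 1046 Pa
1046 Pa × (1 mmHg / 133.3 Pa) = 7.848 mmHg

7.85 mmHg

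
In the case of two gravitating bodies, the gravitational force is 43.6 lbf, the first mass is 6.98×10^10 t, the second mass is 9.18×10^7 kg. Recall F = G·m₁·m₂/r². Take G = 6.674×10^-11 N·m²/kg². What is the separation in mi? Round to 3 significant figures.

29.2 mi

Solving F = G·m₁·m₂/r² for r: r = √(G·m₁m₂/F).
F = 43.6 lbf = 193.9 N; m₁ = 6.98×10^10 t = 6.980×10^13 kg; m₂ = 9.18×10^7 kg; G = 6.674×10^-11 N·m²/kg².
r = 46958 m
46958 m × (1 mi / 1609 m) = 29.18 mi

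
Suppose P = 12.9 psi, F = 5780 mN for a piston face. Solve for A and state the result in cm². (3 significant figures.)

Rearranging P = F/A for A: A = F/P.
P = 12.9 psi = 88942 Pa; F = 5780 mN = 5.780 N.
A = 6.499×10^-5 m²
6.499×10^-5 m² × (1 cm² / 1.000×10^-4 m²) = 0.6499 cm²

0.650 cm²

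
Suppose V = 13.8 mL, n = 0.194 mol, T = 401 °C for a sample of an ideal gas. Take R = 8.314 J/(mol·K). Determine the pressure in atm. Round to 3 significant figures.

778 atm

From the ideal-gas law: P = nRT/V.
V = 13.8 mL = 1.380×10^-5 m³; n = 0.194 mol; T = 401 °C = 674.1 K; R = 8.314 J/(mol·K).
P = 7.879×10^7 Pa
7.879×10^7 Pa × (1 atm / 1.013×10^5 Pa) = 777.6 atm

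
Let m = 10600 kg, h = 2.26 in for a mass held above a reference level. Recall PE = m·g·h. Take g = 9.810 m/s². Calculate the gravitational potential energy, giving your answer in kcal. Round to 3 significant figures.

Directly: PE = mgh.
m = 10600 kg; h = 2.26 in = 0.05740 m; g = 9.810 m/s².
PE = 5969 J
5969 J × (1 kcal / 4184 J) = 1.427 kcal

1.43 kcal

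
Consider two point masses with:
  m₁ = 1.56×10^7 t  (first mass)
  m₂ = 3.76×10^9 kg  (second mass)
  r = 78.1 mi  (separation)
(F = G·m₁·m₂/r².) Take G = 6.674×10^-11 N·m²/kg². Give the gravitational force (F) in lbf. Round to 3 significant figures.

0.0557 lbf

From Newton's law of gravitation: F = Gm₁m₂/r².
m₁ = 1.56×10^7 t = 1.560×10^10 kg; m₂ = 3.76×10^9 kg; r = 78.1 mi = 1.257×10^5 m; G = 6.674×10^-11 N·m²/kg².
F = 0.2478 N
0.2478 N × (1 lbf / 4.448 N) = 0.05571 lbf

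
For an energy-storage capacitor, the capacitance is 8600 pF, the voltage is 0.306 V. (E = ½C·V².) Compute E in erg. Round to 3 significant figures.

Directly: E = ½CV².
C = 8600 pF = 8.600×10^-9 F; V = 0.306 V.
E = 4.026×10^-10 J  (the unit combination reduces to kg·m²/s² = J)
4.026×10^-10 J × (1 erg / 1.000×10^-7 J) = 0.004026 erg

0.00403 erg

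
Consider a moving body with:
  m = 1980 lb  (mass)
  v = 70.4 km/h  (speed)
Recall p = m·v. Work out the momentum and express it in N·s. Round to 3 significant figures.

17600 N·s

Directly: p = mv.
m = 1980 lb = 898.1 kg; v = 70.4 km/h = 19.56 m/s.
p = 17563 kg·m/s  (the unit combination reduces to kg·m/s = kg·m/s)
Since 1 N·s = 1 kg·m/s, 17563 N·s.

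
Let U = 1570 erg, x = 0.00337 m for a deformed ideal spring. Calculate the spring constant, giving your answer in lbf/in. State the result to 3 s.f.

0.158 lbf/in

Rearranging U = ½k·x² for k: k = 2U/x².
U = 1570 erg = 1.570×10^-4 J; x = 0.00337 m.
k = 27.65 N/m
27.65 N/m × (1 lbf/in / 175.1 N/m) = 0.1579 lbf/in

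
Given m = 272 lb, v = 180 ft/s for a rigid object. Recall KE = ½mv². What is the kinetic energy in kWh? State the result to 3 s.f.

Directly: KE = ½mv².
m = 272 lb = 123.4 kg; v = 180 ft/s = 54.86 m/s.
KE = 1.857×10^5 J
1.857×10^5 J × (1 kWh / 3.600×10^6 J) = 0.05158 kWh

0.0516 kWh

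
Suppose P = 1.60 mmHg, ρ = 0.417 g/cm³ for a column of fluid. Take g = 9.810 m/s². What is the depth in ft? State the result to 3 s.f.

0.171 ft

Rearranging P = ρ·g·h for h: h = P/(ρ·g).
P = 1.60 mmHg = 213.3 Pa; ρ = 0.417 g/cm³ = 417.0 kg/m³; g = 9.810 m/s².
h = 0.05215 m
0.05215 m × (1 ft / 0.3048 m) = 0.1711 ft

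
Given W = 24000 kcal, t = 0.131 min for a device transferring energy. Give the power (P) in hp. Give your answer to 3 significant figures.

17100 hp

P is given directly by: P = W/t.
W = 24000 kcal = 1.004×10^8 J; t = 0.131 min = 7.860 s.
P = 1.278×10^7 W
1.278×10^7 W × (1 hp / 745.7 W) = 17132 hp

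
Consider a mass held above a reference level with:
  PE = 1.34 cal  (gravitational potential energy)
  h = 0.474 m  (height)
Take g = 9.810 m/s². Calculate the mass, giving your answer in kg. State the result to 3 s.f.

Solving PE = m·g·h for m: m = PE/(g·h).
PE = 1.34 cal = 5.607 J; h = 0.474 m; g = 9.810 m/s².
m = 1.206 kg

1.21 kg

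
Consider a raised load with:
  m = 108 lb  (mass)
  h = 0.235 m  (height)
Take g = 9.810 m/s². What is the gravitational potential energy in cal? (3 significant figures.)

27.0 cal

Directly: PE = mgh.
m = 108 lb = 48.99 kg; h = 0.235 m; g = 9.810 m/s².
PE = 112.9 J
112.9 J × (1 cal / 4.184 J) = 26.99 cal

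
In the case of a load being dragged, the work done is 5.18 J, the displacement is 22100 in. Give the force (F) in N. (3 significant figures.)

Solving W = F·d for F: F = W/d.
W = 5.18 J; d = 22100 in = 561.3 m.
F = 0.009228 N

0.00923 N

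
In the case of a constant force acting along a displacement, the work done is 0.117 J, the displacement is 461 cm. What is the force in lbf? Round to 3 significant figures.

0.00571 lbf

Rearranging: F = W/d.
W = 0.117 J; d = 461 cm = 4.610 m.
F = 0.02538 N  (the unit combination reduces to kg·m/s² = N)
0.02538 N × (1 lbf / 4.448 N) = 0.005706 lbf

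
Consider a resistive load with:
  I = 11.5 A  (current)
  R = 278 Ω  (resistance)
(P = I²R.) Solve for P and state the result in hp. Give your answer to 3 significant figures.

49.3 hp

Directly: P = I²R.
I = 11.5 A; R = 278 Ω.
P = 36766 W
36766 W × (1 hp / 745.7 W) = 49.30 hp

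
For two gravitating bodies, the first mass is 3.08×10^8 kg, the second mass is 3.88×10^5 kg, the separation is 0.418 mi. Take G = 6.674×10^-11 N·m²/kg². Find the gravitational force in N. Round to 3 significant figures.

From Newton's law of gravitation: F = Gm₁m₂/r².
m₁ = 3.08×10^8 kg; m₂ = 3.88×10^5 kg; r = 0.418 mi = 672.7 m; G = 6.674×10^-11 N·m²/kg².
F = 0.01762 N

0.0176 N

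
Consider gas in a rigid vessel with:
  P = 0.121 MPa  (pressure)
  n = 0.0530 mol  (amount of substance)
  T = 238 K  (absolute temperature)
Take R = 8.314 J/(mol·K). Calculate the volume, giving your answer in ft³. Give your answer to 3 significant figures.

From the ideal-gas law: V = nRT/P.
P = 0.121 MPa = 1.210×10^5 Pa; n = 0.0530 mol; T = 238 K; R = 8.314 J/(mol·K).
V = 8.667×10^-4 m³
8.667×10^-4 m³ × (1 ft³ / 0.02832 m³) = 0.03061 ft³

0.0306 ft³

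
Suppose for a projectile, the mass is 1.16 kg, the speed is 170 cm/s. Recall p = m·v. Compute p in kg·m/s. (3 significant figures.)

1.97 kg·m/s

p is given directly by: p = mv.
m = 1.16 kg; v = 170 cm/s = 1.700 m/s.
p = 1.972 kg·m/s  (the unit combination reduces to kg·m/s = kg·m/s)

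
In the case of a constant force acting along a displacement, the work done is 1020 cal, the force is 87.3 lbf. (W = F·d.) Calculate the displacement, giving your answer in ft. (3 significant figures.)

Rearranging W = F·d for d: d = W/F.
W = 1020 cal = 4268 J; F = 87.3 lbf = 388.3 N.
d = 10.99 m
10.99 m × (1 ft / 0.3048 m) = 36.06 ft

36.1 ft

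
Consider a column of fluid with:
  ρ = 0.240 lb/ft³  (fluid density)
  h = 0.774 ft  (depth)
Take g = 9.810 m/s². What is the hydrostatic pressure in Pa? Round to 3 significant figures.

8.90 Pa

Directly: P = ρgh.
ρ = 0.240 lb/ft³ = 3.844 kg/m³; h = 0.774 ft = 0.2359 m; g = 9.810 m/s².
P = 8.897 Pa  (the unit combination reduces to kg/(m·s²) = Pa)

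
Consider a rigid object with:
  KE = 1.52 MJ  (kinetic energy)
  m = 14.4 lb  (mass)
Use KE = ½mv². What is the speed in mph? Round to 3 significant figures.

1530 mph

Solving KE = ½mv² for v: v = √(2·KE/m).
KE = 1.52 MJ = 1.520×10^6 J; m = 14.4 lb = 6.532 kg.
v = 682.2 m/s
682.2 m/s × (1 mph / 0.4470 m/s) = 1526 mph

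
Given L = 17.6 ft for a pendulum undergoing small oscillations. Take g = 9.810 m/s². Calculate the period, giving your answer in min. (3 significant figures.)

Directly: T = 2π√(L/g).
L = 17.6 ft = 5.364 m; g = 9.810 m/s².
T = 4.646 s
4.646 s × (1 min / 60.00 s) = 0.07744 min

0.0774 min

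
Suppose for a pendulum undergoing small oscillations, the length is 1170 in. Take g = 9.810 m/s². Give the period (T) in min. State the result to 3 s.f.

T is given directly by: T = 2π√(L/g).
L = 1170 in = 29.72 m; g = 9.810 m/s².
T = 10.94 s
10.94 s × (1 min / 60.00 s) = 0.1823 min

0.182 min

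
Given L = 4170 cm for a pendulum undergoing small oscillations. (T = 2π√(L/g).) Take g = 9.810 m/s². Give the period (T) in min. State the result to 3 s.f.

Directly: T = 2π√(L/g).
L = 4170 cm = 41.70 m; g = 9.810 m/s².
T = 12.95 s
12.95 s × (1 min / 60.00 s) = 0.2159 min

0.216 min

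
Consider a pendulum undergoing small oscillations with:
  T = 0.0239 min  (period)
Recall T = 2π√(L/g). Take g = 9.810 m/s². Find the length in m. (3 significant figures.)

Solving T = 2π√(L/g) for L: L = g·(T/2π)².
T = 0.0239 min = 1.434 s; g = 9.810 m/s².
L = 0.5110 m

0.511 m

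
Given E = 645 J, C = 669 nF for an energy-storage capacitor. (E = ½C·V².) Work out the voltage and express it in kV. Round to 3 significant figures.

Rearranging: V = √(2E/C).
E = 645 J; C = 669 nF = 6.690×10^-7 F.
V = 43912 V
43912 V × (1 kV / 1000 V) = 43.91 kV

43.9 kV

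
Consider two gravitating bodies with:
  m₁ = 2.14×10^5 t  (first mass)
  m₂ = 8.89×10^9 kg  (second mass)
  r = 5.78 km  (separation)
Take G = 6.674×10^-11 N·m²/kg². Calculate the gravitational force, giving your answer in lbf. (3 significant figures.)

0.854 lbf

Directly: F = Gm₁m₂/r².
m₁ = 2.14×10^5 t = 2.140×10^8 kg; m₂ = 8.89×10^9 kg; r = 5.78 km = 5780 m; G = 6.674×10^-11 N·m²/kg².
F = 3.801 N
3.801 N × (1 lbf / 4.448 N) = 0.8544 lbf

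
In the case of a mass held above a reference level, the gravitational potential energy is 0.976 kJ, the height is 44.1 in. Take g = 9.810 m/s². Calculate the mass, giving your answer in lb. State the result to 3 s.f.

Rearranging PE = m·g·h for m: m = PE/(g·h).
PE = 0.976 kJ = 976.0 J; h = 44.1 in = 1.120 m; g = 9.810 m/s².
m = 88.82 kg
88.82 kg × (1 lb / 0.4536 kg) = 195.8 lb

196 lb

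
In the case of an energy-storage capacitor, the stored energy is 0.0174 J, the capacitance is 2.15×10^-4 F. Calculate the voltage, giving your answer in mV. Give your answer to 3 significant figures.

12700 mV

Rearranging E = ½C·V² for V: V = √(2E/C).
E = 0.0174 J; C = 2.15×10^-4 F.
V = 12.72 V  (the unit combination reduces to kg·m²/(A·s³) = V)
12.72 V × (1 mV / 0.001000 V) = 12722 mV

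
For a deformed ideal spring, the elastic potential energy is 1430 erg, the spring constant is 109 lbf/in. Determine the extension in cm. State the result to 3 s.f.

Rearranging U = ½k·x² for x: x = √(2U/k).
U = 1430 erg = 1.430×10^-4 J; k = 109 lbf/in = 19089 N/m.
x = 1.224×10^-4 m
1.224×10^-4 m × (1 cm / 0.01000 m) = 0.01224 cm

0.0122 cm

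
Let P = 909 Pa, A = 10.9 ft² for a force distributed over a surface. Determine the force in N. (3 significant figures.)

920 N

Rearranging P = F/A for F: F = P·A.
P = 909 Pa; A = 10.9 ft² = 1.013 m².
F = 920.5 N  (the unit combination reduces to kg·m/s² = N)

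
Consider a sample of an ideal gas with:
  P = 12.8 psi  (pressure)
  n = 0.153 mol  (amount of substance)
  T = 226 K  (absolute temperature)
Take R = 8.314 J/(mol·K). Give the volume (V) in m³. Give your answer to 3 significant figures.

0.00326 m³

From the ideal-gas law: V = nRT/P.
P = 12.8 psi = 88253 Pa; n = 0.153 mol; T = 226 K; R = 8.314 J/(mol·K).
V = 0.003257 m³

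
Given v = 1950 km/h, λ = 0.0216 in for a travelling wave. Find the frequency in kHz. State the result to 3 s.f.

Solving v = f·λ for f: f = v/λ.
v = 1950 km/h = 541.7 m/s; λ = 0.0216 in = 5.486×10^-4 m.
f = 9.873×10^5 Hz
9.873×10^5 Hz × (1 kHz / 1000 Hz) = 987.3 kHz

987 kHz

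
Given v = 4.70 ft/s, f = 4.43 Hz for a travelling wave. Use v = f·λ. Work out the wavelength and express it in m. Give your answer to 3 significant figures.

Rearranging: λ = v/f.
v = 4.70 ft/s = 1.433 m/s; f = 4.43 Hz.
λ = 0.3234 m

0.323 m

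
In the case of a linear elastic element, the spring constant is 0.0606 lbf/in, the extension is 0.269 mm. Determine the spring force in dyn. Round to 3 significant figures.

285 dyn

Directly: F = kx.
k = 0.0606 lbf/in = 10.61 N/m; x = 0.269 mm = 2.690×10^-4 m.
F = 0.002855 N
0.002855 N × (1 dyn / 1.000×10^-5 N) = 285.5 dyn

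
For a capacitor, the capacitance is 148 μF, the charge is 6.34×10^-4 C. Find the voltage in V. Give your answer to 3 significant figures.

4.28 V

Rearranging C = Q/V for V: V = Q/C.
C = 148 μF = 1.480×10^-4 F; Q = 6.34×10^-4 C.
V = 4.284 V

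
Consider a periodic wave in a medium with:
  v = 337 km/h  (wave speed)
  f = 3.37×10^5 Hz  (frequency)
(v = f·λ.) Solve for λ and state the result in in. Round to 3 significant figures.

0.0109 in

Solving v = f·λ for λ: λ = v/f.
v = 337 km/h = 93.61 m/s; f = 3.37×10^5 Hz.
λ = 2.778×10^-4 m
2.778×10^-4 m × (1 in / 0.02540 m) = 0.01094 in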